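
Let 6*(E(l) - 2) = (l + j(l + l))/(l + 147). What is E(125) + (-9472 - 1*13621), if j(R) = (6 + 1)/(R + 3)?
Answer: -198628123/8602 ≈ -23091.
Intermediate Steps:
j(R) = 7/(3 + R)
E(l) = 2 + (l + 7/(3 + 2*l))/(6*(147 + l)) (E(l) = 2 + ((l + 7/(3 + (l + l)))/(l + 147))/6 = 2 + ((l + 7/(3 + 2*l))/(147 + l))/6 = 2 + (l + 7/(3 + 2*l))/(6*(147 + l)))
E(125) + (-9472 - 1*13621) = (5299 + 26*125² + 3567*125)/(6*(441 + 2*125² + 297*125)) + (-9472 - 1*13621) = (5299 + 26*15625 + 445875)/(6*(441 + 2*15625 + 37125)) + (-9472 - 13621) = (5299 + 406250 + 445875)/(6*(441 + 31250 + 37125)) - 23093 = (⅙)*857424/68816 - 23093 = (⅙)*(1/68816)*857424 - 23093 = 17863/8602 - 23093 = -198628123/8602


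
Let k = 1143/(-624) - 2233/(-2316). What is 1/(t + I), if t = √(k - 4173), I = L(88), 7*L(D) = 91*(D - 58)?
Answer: 46968480/18820374419 - 4*I*√3783576157413/18820374419 ≈ 0.0024956 - 0.00041341*I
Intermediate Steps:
L(D) = -754 + 13*D (L(D) = (91*(D - 58))/7 = (91*(-58 + D))/7 = (-5278 + 91*D)/7 = -754 + 13*D)
I = 390 (I = -754 + 13*88 = -754 + 1144 = 390)
k = -104483/120432 (k = 1143*(-1/624) - 2233*(-1/2316) = -381/208 + 2233/2316 = -104483/120432 ≈ -0.86757)
t = I*√3783576157413/30108 (t = √(-104483/120432 - 4173) = √(-502667219/120432) = I*√3783576157413/30108 ≈ 64.605*I)
1/(t + I) = 1/(I*√3783576157413/30108 + 390) = 1/(390 + I*√3783576157413/30108)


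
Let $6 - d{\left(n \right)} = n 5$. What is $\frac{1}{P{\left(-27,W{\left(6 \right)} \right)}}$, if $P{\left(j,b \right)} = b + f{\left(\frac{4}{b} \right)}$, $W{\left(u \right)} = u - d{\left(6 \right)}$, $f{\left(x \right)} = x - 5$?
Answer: $\frac{15}{377} \approx 0.039788$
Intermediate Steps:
$d{\left(n \right)} = 6 - 5 n$ ($d{\left(n \right)} = 6 - n 5 = 6 - 5 n$)
$f{\left(x \right)} = -5 + x$
$W{\left(u \right)} = 24 + u$ ($W{\left(u \right)} = u - \left(6 - 30\right) = u - -24 = u + 24 = 24 + u$)
$P{\left(j,b \right)} = -5 + b + \frac{4}{b}$ ($P{\left(j,b \right)} = b - \left(5 - \frac{4}{b}\right) = -5 + b + \frac{4}{b}$)
$\frac{1}{P{\left(-27,W{\left(6 \right)} \right)}} = \frac{1}{-5 + \left(24 + 6\right) + \frac{4}{24 + 6}} = \frac{1}{-5 + 30 + \frac{4}{30}} = \frac{1}{-5 + 30 + 4 \cdot \frac{1}{30}} = \frac{1}{-5 + 30 + \frac{2}{15}} = \frac{1}{\frac{377}{15}} = \frac{15}{377}$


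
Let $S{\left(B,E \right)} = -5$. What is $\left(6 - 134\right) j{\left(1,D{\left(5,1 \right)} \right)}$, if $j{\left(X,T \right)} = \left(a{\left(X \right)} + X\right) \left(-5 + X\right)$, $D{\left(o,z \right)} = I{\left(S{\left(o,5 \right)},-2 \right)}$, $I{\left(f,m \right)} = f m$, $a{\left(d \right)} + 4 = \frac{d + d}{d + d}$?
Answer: $-1024$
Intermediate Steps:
$a{\left(d \right)} = -3$ ($a{\left(d \right)} = -4 + \frac{d + d}{d + d} = -4 + \frac{2 d}{2 d} = -4 + 2 d \frac{1}{2 d} = -4 + 1 = -3$)
$D{\left(o,z \right)} = 10$ ($D{\left(o,z \right)} = \left(-5\right) \left(-2\right) = 10$)
$j{\left(X,T \right)} = \left(-5 + X\right) \left(-3 + X\right)$ ($j{\left(X,T \right)} = \left(-3 + X\right) \left(-5 + X\right) = \left(-5 + X\right) \left(-3 + X\right)$)
$\left(6 - 134\right) j{\left(1,D{\left(5,1 \right)} \right)} = \left(6 - 134\right) \left(15 + 1^{2} - 8\right) = - 128 \left(15 + 1 - 8\right) = \left(-128\right) 8 = -1024$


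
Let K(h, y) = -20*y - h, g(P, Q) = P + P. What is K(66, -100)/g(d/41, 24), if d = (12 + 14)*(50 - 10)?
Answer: 39647/1040 ≈ 38.122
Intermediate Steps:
d = 1040 (d = 26*40 = 1040)
g(P, Q) = 2*P
K(h, y) = -h - 20*y
K(66, -100)/g(d/41, 24) = (-1*66 - 20*(-100))/((2*(1040/41))) = (-66 + 2000)/((2*(1040*(1/41)))) = 1934/((2*(1040/41))) = 1934/(2080/41) = 1934*(41/2080) = 39647/1040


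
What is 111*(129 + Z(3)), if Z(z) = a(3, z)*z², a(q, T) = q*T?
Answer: 23310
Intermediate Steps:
a(q, T) = T*q
Z(z) = 3*z³ (Z(z) = (z*3)*z² = (3*z)*z² = 3*z³)
111*(129 + Z(3)) = 111*(129 + 3*3³) = 111*(129 + 3*27) = 111*(129 + 81) = 111*210 = 23310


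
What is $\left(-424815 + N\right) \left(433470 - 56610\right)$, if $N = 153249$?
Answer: $-102342362760$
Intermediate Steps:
$\left(-424815 + N\right) \left(433470 - 56610\right) = \left(-424815 + 153249\right) \left(433470 - 56610\right) = \left(-271566\right) 376860 = -102342362760$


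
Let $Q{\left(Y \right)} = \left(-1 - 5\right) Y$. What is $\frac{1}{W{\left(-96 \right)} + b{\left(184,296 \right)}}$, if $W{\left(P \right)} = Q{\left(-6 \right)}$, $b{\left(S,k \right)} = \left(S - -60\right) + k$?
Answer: $\frac{1}{576} \approx 0.0017361$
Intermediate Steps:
$Q{\left(Y \right)} = - 6 Y$
$b{\left(S,k \right)} = 60 + S + k$ ($b{\left(S,k \right)} = \left(S + 60\right) + k = \left(60 + S\right) + k = 60 + S + k$)
$W{\left(P \right)} = 36$ ($W{\left(P \right)} = \left(-6\right) \left(-6\right) = 36$)
$\frac{1}{W{\left(-96 \right)} + b{\left(184,296 \right)}} = \frac{1}{36 + \left(60 + 184 + 296\right)} = \frac{1}{36 + 540} = \frac{1}{576}$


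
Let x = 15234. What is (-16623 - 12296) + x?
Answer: -13685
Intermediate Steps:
(-16623 - 12296) + x = (-16623 - 12296) + 15234 = -28919 + 15234 = -13685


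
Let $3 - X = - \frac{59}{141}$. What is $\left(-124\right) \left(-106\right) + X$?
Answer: $\frac{1853786}{141} \approx 13147.0$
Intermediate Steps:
$X = \frac{482}{141}$ ($X = 3 - - \frac{59}{141} = 3 + \frac{59}{141} = \frac{482}{141} \approx 3.4184$)
$\left(-124\right) \left(-106\right) + X = \left(-124\right) \left(-106\right) + \frac{482}{141} = 13144 + \frac{482}{141} = \frac{1853786}{141}$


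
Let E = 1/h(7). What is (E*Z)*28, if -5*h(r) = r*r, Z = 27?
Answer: -540/7 ≈ -77.143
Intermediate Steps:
h(r) = -r²/5 (h(r) = -r*r/5 = -r²/5)
E = -5/49 (E = 1/(-⅕*7²) = 1/(-⅕*49) = 1/(-49/5) = -5/49 ≈ -0.10204)
(E*Z)*28 = -5/49*27*28 = -135/49*28 = -540/7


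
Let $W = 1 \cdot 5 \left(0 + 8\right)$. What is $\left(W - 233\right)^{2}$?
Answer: $37249$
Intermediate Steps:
$W = 40$ ($W = 5 \cdot 8 = 40$)
$\left(W - 233\right)^{2} = \left(40 - 233\right)^{2} = \left(-193\right)^{2} = 37249$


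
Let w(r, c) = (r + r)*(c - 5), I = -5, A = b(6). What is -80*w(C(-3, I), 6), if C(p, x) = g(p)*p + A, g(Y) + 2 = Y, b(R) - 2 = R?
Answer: -3680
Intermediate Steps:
b(R) = 2 + R
A = 8 (A = 2 + 6 = 8)
g(Y) = -2 + Y
C(p, x) = 8 + p*(-2 + p) (C(p, x) = (-2 + p)*p + 8 = p*(-2 + p) + 8 = 8 + p*(-2 + p))
w(r, c) = 2*r*(-5 + c) (w(r, c) = (2*r)*(-5 + c) = 2*r*(-5 + c))
-80*w(C(-3, I), 6) = -160*(8 - 3*(-2 - 3))*(-5 + 6) = -160*(8 - 3*(-5)) = -160*(8 + 15) = -160*23 = -80*46 = -3680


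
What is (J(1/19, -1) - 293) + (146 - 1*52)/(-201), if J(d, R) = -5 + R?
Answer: -60193/201 ≈ -299.47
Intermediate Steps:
(J(1/19, -1) - 293) + (146 - 1*52)/(-201) = ((-5 - 1) - 293) + (146 - 1*52)/(-201) = (-6 - 293) + (146 - 52)*(-1/201) = -299 + 94*(-1/201) = -299 - 94/201 = -60193/201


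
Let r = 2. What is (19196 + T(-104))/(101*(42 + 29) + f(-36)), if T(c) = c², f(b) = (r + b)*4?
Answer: 10004/2345 ≈ 4.2661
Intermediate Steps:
f(b) = 8 + 4*b (f(b) = (2 + b)*4 = 8 + 4*b)
(19196 + T(-104))/(101*(42 + 29) + f(-36)) = (19196 + (-104)²)/(101*(42 + 29) + (8 + 4*(-36))) = (19196 + 10816)/(101*71 + (8 - 144)) = 30012/(7171 - 136) = 30012/7035 = 30012*(1/7035) = 10004/2345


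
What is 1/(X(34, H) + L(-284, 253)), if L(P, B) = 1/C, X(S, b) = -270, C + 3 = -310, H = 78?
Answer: -313/84511 ≈ -0.0037037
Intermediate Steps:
C = -313 (C = -3 - 310 = -313)
L(P, B) = -1/313 (L(P, B) = 1/(-313) = -1/313)
1/(X(34, H) + L(-284, 253)) = 1/(-270 - 1/313) = 1/(-84511/313) = -313/84511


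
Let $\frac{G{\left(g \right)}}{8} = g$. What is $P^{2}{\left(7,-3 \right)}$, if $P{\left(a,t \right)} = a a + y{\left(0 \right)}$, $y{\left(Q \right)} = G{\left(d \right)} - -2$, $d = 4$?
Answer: $6889$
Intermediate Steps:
$G{\left(g \right)} = 8 g$
$y{\left(Q \right)} = 34$ ($y{\left(Q \right)} = 8 \cdot 4 - -2 = 32 + 2 = 34$)
$P{\left(a,t \right)} = 34 + a^{2}$ ($P{\left(a,t \right)} = a a + 34 = a^{2} + 34 = 34 + a^{2}$)
$P^{2}{\left(7,-3 \right)} = \left(34 + 7^{2}\right)^{2} = \left(34 + 49\right)^{2} = 83^{2} = 6889$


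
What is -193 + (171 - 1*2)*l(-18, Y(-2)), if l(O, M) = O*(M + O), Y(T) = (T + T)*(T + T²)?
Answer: 78899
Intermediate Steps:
Y(T) = 2*T*(T + T²) (Y(T) = (2*T)*(T + T²) = 2*T*(T + T²))
-193 + (171 - 1*2)*l(-18, Y(-2)) = -193 + (171 - 1*2)*(-18*(2*(-2)²*(1 - 2) - 18)) = -193 + (171 - 2)*(-18*(2*4*(-1) - 18)) = -193 + 169*(-18*(-8 - 18)) = -193 + 169*(-18*(-26)) = -193 + 169*468 = -193 + 79092 = 78899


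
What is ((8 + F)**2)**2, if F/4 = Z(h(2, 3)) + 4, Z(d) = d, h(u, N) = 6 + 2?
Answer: 9834496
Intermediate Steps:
h(u, N) = 8
F = 48 (F = 4*(8 + 4) = 4*12 = 48)
((8 + F)**2)**2 = ((8 + 48)**2)**2 = (56**2)**2 = 3136**2 = 9834496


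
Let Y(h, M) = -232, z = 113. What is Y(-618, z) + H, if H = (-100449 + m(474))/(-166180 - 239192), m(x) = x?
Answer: -31315443/135124 ≈ -231.75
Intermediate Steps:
H = 33325/135124 (H = (-100449 + 474)/(-166180 - 239192) = -99975/(-405372) = -99975*(-1/405372) = 33325/135124 ≈ 0.24663)
Y(-618, z) + H = -232 + 33325/135124 = -31315443/135124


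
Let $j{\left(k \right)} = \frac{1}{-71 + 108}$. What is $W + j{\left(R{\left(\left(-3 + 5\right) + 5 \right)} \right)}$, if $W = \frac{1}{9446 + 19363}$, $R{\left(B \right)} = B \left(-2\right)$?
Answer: $\frac{28846}{1065933} \approx 0.027062$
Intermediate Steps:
$R{\left(B \right)} = - 2 B$
$j{\left(k \right)} = \frac{1}{37}$
$W = \frac{1}{28809} \approx 3.4711 \cdot 10^{-5}$
$W + j{\left(R{\left(\left(-3 + 5\right) + 5 \right)} \right)} = \frac{1}{28809} + \frac{1}{37} = \frac{28846}{1065933}$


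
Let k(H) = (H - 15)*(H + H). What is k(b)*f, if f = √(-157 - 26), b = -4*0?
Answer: 0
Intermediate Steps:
b = 0
k(H) = 2*H*(-15 + H) (k(H) = (-15 + H)*(2*H) = 2*H*(-15 + H))
f = I*√183 (f = √(-183) = I*√183 ≈ 13.528*I)
k(b)*f = (2*0*(-15 + 0))*(I*√183) = (2*0*(-15))*(I*√183) = 0*(I*√183) = 0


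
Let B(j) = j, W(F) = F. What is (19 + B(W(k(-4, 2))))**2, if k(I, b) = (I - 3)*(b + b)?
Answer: 81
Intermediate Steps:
k(I, b) = 2*b*(-3 + I) (k(I, b) = (-3 + I)*(2*b) = 2*b*(-3 + I))
(19 + B(W(k(-4, 2))))**2 = (19 + 2*2*(-3 - 4))**2 = (19 + 2*2*(-7))**2 = (19 - 28)**2 = (-9)**2 = 81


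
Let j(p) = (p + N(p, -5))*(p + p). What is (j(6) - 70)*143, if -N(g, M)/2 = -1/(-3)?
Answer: -858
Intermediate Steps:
N(g, M) = -⅔ (N(g, M) = -(-2)/(-3) = -(-2)*(-1)/3 = -2*⅓ = -⅔)
j(p) = 2*p*(-⅔ + p) (j(p) = (p - ⅔)*(p + p) = (-⅔ + p)*(2*p) = 2*p*(-⅔ + p))
(j(6) - 70)*143 = ((⅔)*6*(-2 + 3*6) - 70)*143 = ((⅔)*6*(-2 + 18) - 70)*143 = ((⅔)*6*16 - 70)*143 = (64 - 70)*143 = -6*143 = -858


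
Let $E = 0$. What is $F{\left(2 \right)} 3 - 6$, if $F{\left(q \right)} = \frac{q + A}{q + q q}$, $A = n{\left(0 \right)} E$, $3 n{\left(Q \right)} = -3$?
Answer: $-5$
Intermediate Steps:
$n{\left(Q \right)} = -1$ ($n{\left(Q \right)} = \frac{1}{3} \left(-3\right) = -1$)
$A = 0$ ($A = \left(-1\right) 0 = 0$)
$F{\left(q \right)} = \frac{q}{q + q^{2}}$ ($F{\left(q \right)} = \frac{q + 0}{q + q q} = \frac{q}{q + q^{2}}$)
$F{\left(2 \right)} 3 - 6 = \frac{1}{1 + 2} \cdot 3 - 6 = \frac{1}{3} \cdot 3 - 6 = 1 - 6 = -5$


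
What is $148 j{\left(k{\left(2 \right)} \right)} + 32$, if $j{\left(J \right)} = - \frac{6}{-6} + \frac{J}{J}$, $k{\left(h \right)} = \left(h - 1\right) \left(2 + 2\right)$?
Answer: $328$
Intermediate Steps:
$k{\left(h \right)} = -4 + 4 h$ ($k{\left(h \right)} = \left(-1 + h\right) 4 = -4 + 4 h$)
$j{\left(J \right)} = 2$ ($j{\left(J \right)} = \left(-6\right) \left(- \frac{1}{6}\right) + 1 = 1 + 1 = 2$)
$148 j{\left(k{\left(2 \right)} \right)} + 32 = 148 \cdot 2 + 32 = 296 + 32 = 328$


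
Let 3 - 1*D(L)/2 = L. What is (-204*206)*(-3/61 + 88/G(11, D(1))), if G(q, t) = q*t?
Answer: -5000856/61 ≈ -81981.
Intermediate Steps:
D(L) = 6 - 2*L
(-204*206)*(-3/61 + 88/G(11, D(1))) = (-204*206)*(-3/61 + 88/((11*(6 - 2*1)))) = -42024*(-3*1/61 + 88/((11*(6 - 2)))) = -42024*(-3/61 + 88/((11*4))) = -42024*(-3/61 + 88/44) = -42024*(-3/61 + 88*(1/44)) = -42024*(-3/61 + 2) = -42024*119/61 = -5000856/61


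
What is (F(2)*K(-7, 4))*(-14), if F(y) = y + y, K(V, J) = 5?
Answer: -280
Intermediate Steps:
F(y) = 2*y
(F(2)*K(-7, 4))*(-14) = ((2*2)*5)*(-14) = (4*5)*(-14) = 20*(-14) = -280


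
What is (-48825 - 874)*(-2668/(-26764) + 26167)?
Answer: -8701502896736/6691 ≈ -1.3005e+9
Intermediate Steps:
(-48825 - 874)*(-2668/(-26764) + 26167) = -49699*(-2668*(-1/26764) + 26167) = -49699*(667/6691 + 26167) = -49699*175084064/6691 = -8701502896736/6691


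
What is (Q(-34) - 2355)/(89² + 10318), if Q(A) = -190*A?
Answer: 4105/18239 ≈ 0.22507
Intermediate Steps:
(Q(-34) - 2355)/(89² + 10318) = (-190*(-34) - 2355)/(89² + 10318) = (6460 - 2355)/(7921 + 10318) = 4105/18239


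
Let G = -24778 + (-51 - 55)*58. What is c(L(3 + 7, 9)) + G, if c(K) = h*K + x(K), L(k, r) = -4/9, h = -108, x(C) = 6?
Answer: -30872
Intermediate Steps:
L(k, r) = -4/9 (L(k, r) = -4*⅑ = -4/9)
c(K) = 6 - 108*K (c(K) = -108*K + 6 = 6 - 108*K)
G = -30926 (G = -24778 - 106*58 = -24778 - 6148 = -30926)
c(L(3 + 7, 9)) + G = (6 - 108*(-4/9)) - 30926 = (6 + 48) - 30926 = 54 - 30926 = -30872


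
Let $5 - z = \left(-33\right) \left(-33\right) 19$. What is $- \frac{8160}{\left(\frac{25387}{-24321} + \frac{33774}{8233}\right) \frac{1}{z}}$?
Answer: $\frac{1988187325439040}{36023899} \approx 5.5191 \cdot 10^{7}$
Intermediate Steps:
$z = -20686$ ($z = 5 - \left(-33\right) \left(-33\right) 19 = 5 - 1089 \cdot 19 = 5 - 20691 = -20686$)
$- \frac{8160}{\left(\frac{25387}{-24321} + \frac{33774}{8233}\right) \frac{1}{z}} = - \frac{8160}{\left(\frac{25387}{-24321} + \frac{33774}{8233}\right) \frac{1}{-20686}} = - \frac{8160}{\left(25387 \left(- \frac{1}{24321}\right) + 33774 \cdot \frac{1}{8233}\right) \left(- \frac{1}{20686}\right)} = - \frac{8160}{\left(- \frac{25387}{24321} + \frac{33774}{8233}\right) \left(- \frac{1}{20686}\right)} = - \frac{8160}{\frac{612406283}{200234793} \left(- \frac{1}{20686}\right)} = - \frac{8160}{- \frac{612406283}{4142056927998}} = \left(-8160\right) \left(- \frac{4142056927998}{612406283}\right) = \frac{1988187325439040}{36023899}$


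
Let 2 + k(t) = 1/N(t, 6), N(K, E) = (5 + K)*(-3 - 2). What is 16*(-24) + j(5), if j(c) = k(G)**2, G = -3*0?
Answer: -237399/625 ≈ -379.84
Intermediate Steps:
G = 0
N(K, E) = -25 - 5*K (N(K, E) = (5 + K)*(-5) = -25 - 5*K)
k(t) = -2 + 1/(-25 - 5*t)
j(c) = 2601/625 (j(c) = ((-51 - 10*0)/(5*(5 + 0)))**2 = ((1/5)*(-51 + 0)/5)**2 = ((1/5)*(1/5)*(-51))**2 = (-51/25)**2 = 2601/625)
16*(-24) + j(5) = 16*(-24) + 2601/625 = -384 + 2601/625 = -237399/625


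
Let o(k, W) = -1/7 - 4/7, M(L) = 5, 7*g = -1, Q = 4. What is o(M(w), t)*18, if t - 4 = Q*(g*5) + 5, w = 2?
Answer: -90/7 ≈ -12.857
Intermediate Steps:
g = -⅐ (g = (⅐)*(-1) = -⅐ ≈ -0.14286)
t = 43/7 (t = 4 + (4*(-⅐*5) + 5) = 4 + (4*(-5/7) + 5) = 4 + (-20/7 + 5) = 4 + 15/7 = 43/7 ≈ 6.1429)
o(k, W) = -5/7 (o(k, W) = -1*⅐ - 4*⅐ = -⅐ - 4/7 = -5/7)
o(M(w), t)*18 = -5/7*18 = -90/7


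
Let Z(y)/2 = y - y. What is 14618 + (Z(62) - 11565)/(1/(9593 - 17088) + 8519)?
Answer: 933271216997/63849904 ≈ 14617.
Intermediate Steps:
Z(y) = 0 (Z(y) = 2*(y - y) = 2*0 = 0)
14618 + (Z(62) - 11565)/(1/(9593 - 17088) + 8519) = 14618 + (0 - 11565)/(1/(9593 - 17088) + 8519) = 14618 - 11565/(1/(-7495) + 8519) = 14618 - 11565/(-1/7495 + 8519) = 14618 - 11565/63849904/7495 = 14618 - 11565*7495/63849904 = 14618 - 86679675/63849904 = 933271216997/63849904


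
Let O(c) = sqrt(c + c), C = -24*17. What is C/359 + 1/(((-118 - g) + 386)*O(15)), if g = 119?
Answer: -408/359 + sqrt(30)/4470 ≈ -1.1353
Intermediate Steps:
C = -408
O(c) = sqrt(2)*sqrt(c) (O(c) = sqrt(2*c) = sqrt(2)*sqrt(c))
C/359 + 1/(((-118 - g) + 386)*O(15)) = -408/359 + 1/(((-118 - 1*119) + 386)*((sqrt(2)*sqrt(15)))) = -408*1/359 + 1/(((-118 - 119) + 386)*(sqrt(30))) = -408/359 + (sqrt(30)/30)/(-237 + 386) = -408/359 + (sqrt(30)/30)/149 = -408/359 + sqrt(30)/4470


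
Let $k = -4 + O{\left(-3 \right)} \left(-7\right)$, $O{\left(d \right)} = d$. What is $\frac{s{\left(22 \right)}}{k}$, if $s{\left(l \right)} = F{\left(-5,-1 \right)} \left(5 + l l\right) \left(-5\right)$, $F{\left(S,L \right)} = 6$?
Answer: $- \frac{14670}{17} \approx -862.94$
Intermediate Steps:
$k = 17$ ($k = -4 - -21 = -4 + 21 = 17$)
$s{\left(l \right)} = -150 - 30 l^{2}$ ($s{\left(l \right)} = 6 \left(5 + l l\right) \left(-5\right) = 6 \left(5 + l^{2}\right) \left(-5\right) = \left(30 + 6 l^{2}\right) \left(-5\right) = -150 - 30 l^{2}$)
$\frac{s{\left(22 \right)}}{k} = \frac{-150 - 30 \cdot 22^{2}}{17} = \left(-150 - 14520\right) \frac{1}{17} = \left(-14670\right) \frac{1}{17} = - \frac{14670}{17}$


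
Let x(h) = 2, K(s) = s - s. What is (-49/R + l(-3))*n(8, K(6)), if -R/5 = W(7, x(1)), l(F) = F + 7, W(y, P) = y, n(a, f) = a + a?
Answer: 432/5 ≈ 86.400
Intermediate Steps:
K(s) = 0
n(a, f) = 2*a
l(F) = 7 + F
R = -35 (R = -5*7 = -35)
(-49/R + l(-3))*n(8, K(6)) = (-49/(-35) + (7 - 3))*(2*8) = (-49*(-1/35) + 4)*16 = (7/5 + 4)*16 = (27/5)*16 = 432/5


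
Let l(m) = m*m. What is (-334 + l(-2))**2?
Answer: 108900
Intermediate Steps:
l(m) = m**2
(-334 + l(-2))**2 = (-334 + (-2)**2)**2 = (-334 + 4)**2 = (-330)**2 = 108900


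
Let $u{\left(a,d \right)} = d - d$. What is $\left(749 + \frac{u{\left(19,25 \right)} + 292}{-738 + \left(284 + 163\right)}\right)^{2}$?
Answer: $\frac{47378922889}{84681} \approx 5.595 \cdot 10^{5}$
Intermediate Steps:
$u{\left(a,d \right)} = 0$
$\left(749 + \frac{u{\left(19,25 \right)} + 292}{-738 + \left(284 + 163\right)}\right)^{2} = \left(749 + \frac{0 + 292}{-738 + \left(284 + 163\right)}\right)^{2} = \left(749 + \frac{292}{-738 + 447}\right)^{2} = \left(749 + \frac{292}{-291}\right)^{2} = \left(749 + 292 \left(- \frac{1}{291}\right)\right)^{2} = \left(749 - \frac{292}{291}\right)^{2} = \left(\frac{217667}{291}\right)^{2} = \frac{47378922889}{84681}$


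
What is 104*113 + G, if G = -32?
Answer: 11720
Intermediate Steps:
104*113 + G = 104*113 - 32 = 11752 - 32 = 11720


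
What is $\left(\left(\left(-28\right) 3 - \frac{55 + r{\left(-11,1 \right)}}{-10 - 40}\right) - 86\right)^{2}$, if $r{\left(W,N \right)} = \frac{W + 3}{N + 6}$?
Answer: $\frac{3495529129}{122500} \approx 28535.0$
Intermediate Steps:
$r{\left(W,N \right)} = \frac{3 + W}{6 + N}$
$\left(\left(\left(-28\right) 3 - \frac{55 + r{\left(-11,1 \right)}}{-10 - 40}\right) - 86\right)^{2} = \left(\left(\left(-28\right) 3 - \frac{55 + \frac{3 - 11}{6 + 1}}{-10 - 40}\right) - 86\right)^{2} = \left(\left(-84 - \frac{55 + \frac{1}{7} \left(-8\right)}{-50}\right) - 86\right)^{2} = \left(\left(-84 - \left(55 + \frac{1}{7} \left(-8\right)\right) \left(- \frac{1}{50}\right)\right) - 86\right)^{2} = \left(\left(-84 - \left(55 - \frac{8}{7}\right) \left(- \frac{1}{50}\right)\right) - 86\right)^{2} = \left(\left(-84 - \frac{377}{7} \left(- \frac{1}{50}\right)\right) - 86\right)^{2} = \left(\left(-84 - - \frac{377}{350}\right) - 86\right)^{2} = \left(\left(-84 + \frac{377}{350}\right) - 86\right)^{2} = \left(- \frac{29023}{350} - 86\right)^{2} = \left(- \frac{59123}{350}\right)^{2} = \frac{3495529129}{122500}$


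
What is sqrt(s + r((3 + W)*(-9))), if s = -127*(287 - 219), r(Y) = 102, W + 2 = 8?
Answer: I*sqrt(8534) ≈ 92.38*I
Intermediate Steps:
W = 6 (W = -2 + 8 = 6)
s = -8636 (s = -127*68 = -8636)
sqrt(s + r((3 + W)*(-9))) = sqrt(-8636 + 102) = sqrt(-8534) = I*sqrt(8534)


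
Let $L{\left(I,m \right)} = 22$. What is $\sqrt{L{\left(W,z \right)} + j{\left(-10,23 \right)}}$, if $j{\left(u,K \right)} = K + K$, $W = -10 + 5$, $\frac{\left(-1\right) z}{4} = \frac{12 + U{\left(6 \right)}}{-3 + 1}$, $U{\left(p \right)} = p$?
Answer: $2 \sqrt{17} \approx 8.2462$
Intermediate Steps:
$z = 36$ ($z = - 4 \frac{12 + 6}{-3 + 1} = - 4 \frac{18}{-2} = - 4 \cdot 18 \left(- \frac{1}{2}\right) = \left(-4\right) \left(-9\right) = 36$)
$W = -5$
$j{\left(u,K \right)} = 2 K$
$\sqrt{L{\left(W,z \right)} + j{\left(-10,23 \right)}} = \sqrt{22 + 2 \cdot 23} = \sqrt{22 + 46} = \sqrt{68} = 2 \sqrt{17}$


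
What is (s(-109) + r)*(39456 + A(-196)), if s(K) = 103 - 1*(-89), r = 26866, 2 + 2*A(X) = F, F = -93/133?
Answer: 141986002673/133 ≈ 1.0676e+9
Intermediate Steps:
F = -93/133 (F = -93*1/133 = -93/133 ≈ -0.69925)
A(X) = -359/266 (A(X) = -1 + (½)*(-93/133) = -1 - 93/266 = -359/266)
s(K) = 192 (s(K) = 103 + 89 = 192)
(s(-109) + r)*(39456 + A(-196)) = (192 + 26866)*(39456 - 359/266) = 27058*(10494937/266) = 141986002673/133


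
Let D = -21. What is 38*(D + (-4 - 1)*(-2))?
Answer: -418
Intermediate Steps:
38*(D + (-4 - 1)*(-2)) = 38*(-21 + (-4 - 1)*(-2)) = 38*(-21 - 5*(-2)) = 38*(-21 + 10) = 38*(-11) = -418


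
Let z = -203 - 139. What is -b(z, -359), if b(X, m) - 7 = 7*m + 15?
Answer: 2491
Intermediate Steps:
z = -342
b(X, m) = 22 + 7*m (b(X, m) = 7 + (7*m + 15) = 7 + (15 + 7*m) = 22 + 7*m)
-b(z, -359) = -(22 + 7*(-359)) = -(22 - 2513) = -1*(-2491) = 2491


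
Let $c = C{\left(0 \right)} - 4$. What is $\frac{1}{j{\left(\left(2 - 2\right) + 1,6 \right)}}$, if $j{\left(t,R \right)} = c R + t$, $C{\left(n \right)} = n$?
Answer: $- \frac{1}{23} \approx -0.043478$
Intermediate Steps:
$c = -4$ ($c = 0 - 4 = -4$)
$j{\left(t,R \right)} = t - 4 R$ ($j{\left(t,R \right)} = - 4 R + t = t - 4 R$)
$\frac{1}{j{\left(\left(2 - 2\right) + 1,6 \right)}} = \frac{1}{\left(\left(2 - 2\right) + 1\right) - 24} = \frac{1}{\left(0 + 1\right) - 24} = \frac{1}{1 - 24} = \frac{1}{-23} = - \frac{1}{23}$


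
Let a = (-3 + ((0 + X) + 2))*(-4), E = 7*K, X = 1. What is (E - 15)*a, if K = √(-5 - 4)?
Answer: 0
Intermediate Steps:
K = 3*I (K = √(-9) = 3*I ≈ 3.0*I)
E = 21*I (E = 7*(3*I) = 21*I ≈ 21.0*I)
a = 0 (a = (-3 + ((0 + 1) + 2))*(-4) = (-3 + (1 + 2))*(-4) = (-3 + 3)*(-4) = 0*(-4) = 0)
(E - 15)*a = (21*I - 15)*0 = (-15 + 21*I)*0 = 0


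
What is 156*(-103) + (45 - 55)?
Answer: -16078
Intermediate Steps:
156*(-103) + (45 - 55) = -16068 - 10 = -16078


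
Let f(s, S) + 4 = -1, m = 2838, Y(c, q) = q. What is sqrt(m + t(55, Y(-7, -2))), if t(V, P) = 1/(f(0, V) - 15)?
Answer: sqrt(283795)/10 ≈ 53.272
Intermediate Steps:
f(s, S) = -5 (f(s, S) = -4 - 1 = -5)
t(V, P) = -1/20 (t(V, P) = 1/(-5 - 15) = 1/(-20) = -1/20)
sqrt(m + t(55, Y(-7, -2))) = sqrt(2838 - 1/20) = sqrt(56759/20) = sqrt(283795)/10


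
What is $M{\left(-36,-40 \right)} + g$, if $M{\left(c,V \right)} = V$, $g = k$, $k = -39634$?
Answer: $-39674$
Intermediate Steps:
$g = -39634$
$M{\left(-36,-40 \right)} + g = -40 - 39634 = -39674$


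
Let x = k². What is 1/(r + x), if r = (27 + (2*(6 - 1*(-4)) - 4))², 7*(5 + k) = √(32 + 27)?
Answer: 900473/1688512825 + 686*√59/1688512825 ≈ 0.00053641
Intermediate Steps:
k = -5 + √59/7 (k = -5 + √(32 + 27)/7 = -5 + √59/7 ≈ -3.9027)
x = (-5 + √59/7)² ≈ 15.231
r = 1849 (r = (27 + (2*(6 + 4) - 4))² = (27 + (2*10 - 4))² = (27 + (20 - 4))² = (27 + 16)² = 43² = 1849)
1/(r + x) = 1/(1849 + (35 - √59)²/49)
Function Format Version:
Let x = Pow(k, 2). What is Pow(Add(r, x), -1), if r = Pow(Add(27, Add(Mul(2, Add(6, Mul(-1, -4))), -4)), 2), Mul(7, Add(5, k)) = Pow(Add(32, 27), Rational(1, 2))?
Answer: Add(Rational(900473, 1688512825), Mul(Rational(686, 1688512825), Pow(59, Rational(1, 2)))) ≈ 0.00053641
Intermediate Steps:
k = Add(-5, Mul(Rational(1, 7), Pow(59, Rational(1, 2)))) (k = Add(-5, Mul(Rational(1, 7), Pow(Add(32, 27), Rational(1, 2)))) = Add(-5, Mul(Rational(1, 7), Pow(59, Rational(1, 2)))) ≈ -3.9027)
x = Pow(Add(-5, Mul(Rational(1, 7), Pow(59, Rational(1, 2)))), 2) ≈ 15.231
r = 1849 (r = Pow(Add(27, Add(Mul(2, Add(6, 4)), -4)), 2) = Pow(Add(27, Add(Mul(2, 10), -4)), 2) = Pow(Add(27, Add(20, -4)), 2) = Pow(Add(27, 16), 2) = Pow(43, 2) = 1849)
Pow(Add(r, x), -1) = Pow(Add(1849, Mul(Rational(1, 49), Pow(Add(35, Mul(-1, Pow(59, Rational(1, 2)))), 2))), -1)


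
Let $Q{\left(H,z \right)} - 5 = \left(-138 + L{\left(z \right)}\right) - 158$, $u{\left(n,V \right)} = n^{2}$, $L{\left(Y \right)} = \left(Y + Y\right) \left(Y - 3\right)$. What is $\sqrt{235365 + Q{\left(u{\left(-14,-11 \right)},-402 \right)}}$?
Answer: $\sqrt{560694} \approx 748.79$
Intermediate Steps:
$L{\left(Y \right)} = 2 Y \left(-3 + Y\right)$
$Q{\left(H,z \right)} = -291 + 2 z \left(-3 + z\right)$ ($Q{\left(H,z \right)} = 5 + \left(\left(-138 + 2 z \left(-3 + z\right)\right) - 158\right) = 5 + \left(-296 + 2 z \left(-3 + z\right)\right) = -291 + 2 z \left(-3 + z\right)$)
$\sqrt{235365 + Q{\left(u{\left(-14,-11 \right)},-402 \right)}} = \sqrt{235365 - \left(291 + 804 \left(-3 - 402\right)\right)} = \sqrt{235365 - \left(291 + 804 \left(-405\right)\right)} = \sqrt{235365 + \left(-291 + 325620\right)} = \sqrt{235365 + 325329} = \sqrt{560694}$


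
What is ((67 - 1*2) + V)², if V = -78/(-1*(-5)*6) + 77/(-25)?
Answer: 2199289/625 ≈ 3518.9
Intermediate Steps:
V = -142/25 (V = -78/(5*6) + 77*(-1/25) = -78/30 - 77/25 = -78*1/30 - 77/25 = -13/5 - 77/25 = -142/25 ≈ -5.6800)
((67 - 1*2) + V)² = ((67 - 1*2) - 142/25)² = ((67 - 2) - 142/25)² = (65 - 142/25)² = (1483/25)² = 2199289/625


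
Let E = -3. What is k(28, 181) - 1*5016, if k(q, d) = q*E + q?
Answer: -5072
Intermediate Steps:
k(q, d) = -2*q (k(q, d) = q*(-3) + q = -3*q + q = -2*q)
k(28, 181) - 1*5016 = -2*28 - 1*5016 = -56 - 5016 = -5072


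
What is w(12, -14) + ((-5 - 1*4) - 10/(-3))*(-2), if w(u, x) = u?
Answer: 70/3 ≈ 23.333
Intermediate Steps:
w(12, -14) + ((-5 - 1*4) - 10/(-3))*(-2) = 12 + ((-5 - 1*4) - 10/(-3))*(-2) = 12 + ((-5 - 4) - 10*(-1/3))*(-2) = 12 + (-9 + 10/3)*(-2) = 12 - 17/3*(-2) = 12 + 34/3 = 70/3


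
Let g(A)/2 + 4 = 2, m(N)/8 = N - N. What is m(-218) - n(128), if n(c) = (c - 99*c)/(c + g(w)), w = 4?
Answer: 3136/31 ≈ 101.16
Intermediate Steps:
m(N) = 0 (m(N) = 8*(N - N) = 8*0 = 0)
g(A) = -4 (g(A) = -8 + 2*2 = -8 + 4 = -4)
n(c) = -98*c/(-4 + c) (n(c) = (c - 99*c)/(c - 4) = (-98*c)/(-4 + c) = -98*c/(-4 + c))
m(-218) - n(128) = 0 - (-98)*128/(-4 + 128) = 0 - (-98)*128/124 = 0 - 1*(-3136/31) = 0 + 3136/31 = 3136/31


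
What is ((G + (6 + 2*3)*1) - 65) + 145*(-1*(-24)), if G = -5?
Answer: 3422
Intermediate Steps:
((G + (6 + 2*3)*1) - 65) + 145*(-1*(-24)) = ((-5 + (6 + 2*3)*1) - 65) + 145*(-1*(-24)) = ((-5 + (6 + 6)*1) - 65) + 145*24 = ((-5 + 12*1) - 65) + 3480 = ((-5 + 12) - 65) + 3480 = (7 - 65) + 3480 = -58 + 3480 = 3422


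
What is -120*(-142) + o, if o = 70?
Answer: 17110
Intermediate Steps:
-120*(-142) + o = -120*(-142) + 70 = 17040 + 70 = 17110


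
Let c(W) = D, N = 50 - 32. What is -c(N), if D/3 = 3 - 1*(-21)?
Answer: -72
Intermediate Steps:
D = 72 (D = 3*(3 - 1*(-21)) = 3*(3 + 21) = 3*24 = 72)
N = 18
c(W) = 72
-c(N) = -1*72 = -72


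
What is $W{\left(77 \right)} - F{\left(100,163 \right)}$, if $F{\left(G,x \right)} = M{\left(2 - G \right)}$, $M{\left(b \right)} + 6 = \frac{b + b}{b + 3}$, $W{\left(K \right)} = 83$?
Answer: $\frac{8259}{95} \approx 86.937$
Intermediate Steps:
$M{\left(b \right)} = -6 + \frac{2 b}{3 + b}$ ($M{\left(b \right)} = -6 + \frac{b + b}{b + 3} = -6 + \frac{2 b}{3 + b}$)
$F{\left(G,x \right)} = \frac{2 \left(-13 + 2 G\right)}{5 - G}$ ($F{\left(G,x \right)} = \frac{2 \left(-9 - 2 \left(2 - G\right)\right)}{3 - \left(-2 + G\right)} = \frac{2 \left(-9 + \left(-4 + 2 G\right)\right)}{5 - G} = \frac{2 \left(-13 + 2 G\right)}{5 - G}$)
$W{\left(77 \right)} - F{\left(100,163 \right)} = 83 - \frac{2 \left(13 - 200\right)}{-5 + 100} = 83 - \frac{2 \left(13 - 200\right)}{95} = 83 - 2 \cdot \frac{1}{95} \left(-187\right) = 83 - - \frac{374}{95} = 83 + \frac{374}{95} = \frac{8259}{95}$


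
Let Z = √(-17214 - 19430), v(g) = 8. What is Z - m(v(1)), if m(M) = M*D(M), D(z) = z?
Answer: -64 + 2*I*√9161 ≈ -64.0 + 191.43*I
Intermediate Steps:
Z = 2*I*√9161 (Z = √(-36644) = 2*I*√9161 ≈ 191.43*I)
m(M) = M² (m(M) = M*M = M²)
Z - m(v(1)) = 2*I*√9161 - 1*8² = 2*I*√9161 - 1*64 = 2*I*√9161 - 64 = -64 + 2*I*√9161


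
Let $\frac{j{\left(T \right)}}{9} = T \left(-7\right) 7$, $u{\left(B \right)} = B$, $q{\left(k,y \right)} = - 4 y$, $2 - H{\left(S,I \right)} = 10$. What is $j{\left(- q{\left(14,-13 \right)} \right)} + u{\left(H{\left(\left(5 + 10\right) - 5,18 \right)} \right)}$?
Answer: $22924$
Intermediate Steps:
$H{\left(S,I \right)} = -8$ ($H{\left(S,I \right)} = 2 - 10 = -8$)
$j{\left(T \right)} = - 441 T$ ($j{\left(T \right)} = 9 T \left(-7\right) 7 = 9 - 7 T 7 = 9 \left(- 49 T\right) = - 441 T$)
$j{\left(- q{\left(14,-13 \right)} \right)} + u{\left(H{\left(\left(5 + 10\right) - 5,18 \right)} \right)} = - 441 \left(- \left(-4\right) \left(-13\right)\right) - 8 = - 441 \left(\left(-1\right) 52\right) - 8 = \left(-441\right) \left(-52\right) - 8 = 22932 - 8 = 22924$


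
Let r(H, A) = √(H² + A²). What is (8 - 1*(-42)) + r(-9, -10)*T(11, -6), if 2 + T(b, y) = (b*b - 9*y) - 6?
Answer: 50 + 167*√181 ≈ 2296.8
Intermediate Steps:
T(b, y) = -8 + b² - 9*y (T(b, y) = -2 + ((b*b - 9*y) - 6) = -2 + ((b² - 9*y) - 6) = -2 + (-6 + b² - 9*y) = -8 + b² - 9*y)
r(H, A) = √(A² + H²)
(8 - 1*(-42)) + r(-9, -10)*T(11, -6) = (8 - 1*(-42)) + √((-10)² + (-9)²)*(-8 + 11² - 9*(-6)) = (8 + 42) + √(100 + 81)*(-8 + 121 + 54) = 50 + √181*167 = 50 + 167*√181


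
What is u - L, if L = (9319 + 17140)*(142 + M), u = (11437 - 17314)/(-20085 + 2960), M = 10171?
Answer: -4672927291498/17125 ≈ -2.7287e+8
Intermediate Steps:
u = 5877/17125 (u = -5877/(-17125) = -5877*(-1/17125) = 5877/17125 ≈ 0.34318)
L = 272871667 (L = (9319 + 17140)*(142 + 10171) = 26459*10313 = 272871667)
u - L = 5877/17125 - 1*272871667 = 5877/17125 - 272871667 = -4672927291498/17125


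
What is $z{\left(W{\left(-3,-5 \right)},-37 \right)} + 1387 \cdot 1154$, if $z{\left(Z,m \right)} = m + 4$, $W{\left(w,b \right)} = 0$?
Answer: $1600565$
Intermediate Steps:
$z{\left(Z,m \right)} = 4 + m$
$z{\left(W{\left(-3,-5 \right)},-37 \right)} + 1387 \cdot 1154 = \left(4 - 37\right) + 1387 \cdot 1154 = -33 + 1600598 = 1600565$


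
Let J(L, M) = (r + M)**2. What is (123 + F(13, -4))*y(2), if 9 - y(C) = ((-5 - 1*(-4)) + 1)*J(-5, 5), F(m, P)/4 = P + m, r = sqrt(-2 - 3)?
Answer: 1431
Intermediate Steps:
r = I*sqrt(5) (r = sqrt(-5) = I*sqrt(5) ≈ 2.2361*I)
J(L, M) = (M + I*sqrt(5))**2 (J(L, M) = (I*sqrt(5) + M)**2 = (M + I*sqrt(5))**2)
F(m, P) = 4*P + 4*m (F(m, P) = 4*(P + m) = 4*P + 4*m)
y(C) = 9 (y(C) = 9 - ((-5 - 1*(-4)) + 1)*(5 + I*sqrt(5))**2 = 9 - ((-5 + 4) + 1)*(5 + I*sqrt(5))**2 = 9 - (-1 + 1)*(5 + I*sqrt(5))**2 = 9 - 0*(5 + I*sqrt(5))**2 = 9 - 1*0 = 9 + 0 = 9)
(123 + F(13, -4))*y(2) = (123 + (4*(-4) + 4*13))*9 = (123 + (-16 + 52))*9 = (123 + 36)*9 = 159*9 = 1431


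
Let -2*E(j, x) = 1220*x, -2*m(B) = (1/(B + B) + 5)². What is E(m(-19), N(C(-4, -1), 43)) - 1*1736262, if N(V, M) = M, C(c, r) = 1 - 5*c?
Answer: -1762492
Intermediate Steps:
m(B) = -(5 + 1/(2*B))²/2 (m(B) = -(1/(B + B) + 5)²/2 = -(1/(2*B) + 5)²/2 = -(5 + 1/(2*B))²/2)
E(j, x) = -610*x
E(m(-19), N(C(-4, -1), 43)) - 1*1736262 = -610*43 - 1*1736262 = -26230 - 1736262 = -1762492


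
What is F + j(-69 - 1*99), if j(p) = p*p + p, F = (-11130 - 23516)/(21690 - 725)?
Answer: 588159394/20965 ≈ 28054.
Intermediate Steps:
F = -34646/20965 ≈ -1.6526
j(p) = p + p² (j(p) = p² + p = p + p²)
F + j(-69 - 1*99) = -34646/20965 + (-69 - 1*99)*(1 + (-69 - 1*99)) = -34646/20965 + (-69 - 99)*(1 + (-69 - 99)) = -34646/20965 - 168*(1 - 168) = -34646/20965 - 168*(-167) = -34646/20965 + 28056 = 588159394/20965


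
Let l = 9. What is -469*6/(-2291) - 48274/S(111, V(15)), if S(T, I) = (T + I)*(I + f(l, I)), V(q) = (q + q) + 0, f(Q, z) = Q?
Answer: -95121548/12598209 ≈ -7.5504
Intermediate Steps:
V(q) = 2*q (V(q) = 2*q + 0 = 2*q)
S(T, I) = (9 + I)*(I + T) (S(T, I) = (T + I)*(I + 9) = (I + T)*(9 + I) = (9 + I)*(I + T))
-469*6/(-2291) - 48274/S(111, V(15)) = -469*6/(-2291) - 48274/((2*15)² + 9*(2*15) + 9*111 + (2*15)*111) = -2814*(-1/2291) - 48274/(30² + 9*30 + 999 + 30*111) = 2814/2291 - 48274/(900 + 270 + 999 + 3330) = 2814/2291 - 48274/5499 = -95121548/12598209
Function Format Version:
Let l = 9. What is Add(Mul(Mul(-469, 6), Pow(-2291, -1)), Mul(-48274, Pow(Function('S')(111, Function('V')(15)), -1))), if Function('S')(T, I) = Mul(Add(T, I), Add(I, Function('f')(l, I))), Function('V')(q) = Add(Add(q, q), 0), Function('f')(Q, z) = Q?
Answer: Rational(-95121548, 12598209) ≈ -7.5504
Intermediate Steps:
Function('V')(q) = Mul(2, q) (Function('V')(q) = Add(Mul(2, q), 0) = Mul(2, q))
Function('S')(T, I) = Mul(Add(9, I), Add(I, T)) (Function('S')(T, I) = Mul(Add(T, I), Add(I, 9)) = Mul(Add(I, T), Add(9, I)) = Mul(Add(9, I), Add(I, T)))
Add(Mul(Mul(-469, 6), Pow(-2291, -1)), Mul(-48274, Pow(Function('S')(111, Function('V')(15)), -1))) = Add(Mul(Mul(-469, 6), Pow(-2291, -1)), Mul(-48274, Pow(Add(Pow(Mul(2, 15), 2), Mul(9, Mul(2, 15)), Mul(9, 111), Mul(Mul(2, 15), 111)), -1))) = Add(Mul(-2814, Rational(-1, 2291)), Mul(-48274, Pow(Add(Pow(30, 2), Mul(9, 30), 999, Mul(30, 111)), -1))) = Add(Rational(2814, 2291), Mul(-48274, Pow(Add(900, 270, 999, 3330), -1))) = Add(Rational(2814, 2291), Mul(-48274, Pow(5499, -1))) = Add(Rational(2814, 2291), Mul(-48274, Rational(1, 5499))) = Add(Rational(2814, 2291), Rational(-48274, 5499)) = Rational(-95121548, 12598209)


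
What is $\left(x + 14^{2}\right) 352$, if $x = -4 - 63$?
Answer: $45408$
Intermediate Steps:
$x = -67$ ($x = -4 - 63 = -67$)
$\left(x + 14^{2}\right) 352 = \left(-67 + 14^{2}\right) 352 = \left(-67 + 196\right) 352 = 129 \cdot 352 = 45408$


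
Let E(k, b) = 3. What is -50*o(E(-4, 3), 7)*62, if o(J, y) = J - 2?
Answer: -3100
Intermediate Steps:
o(J, y) = -2 + J
-50*o(E(-4, 3), 7)*62 = -50*(-2 + 3)*62 = -50*1*62 = -50*62 = -3100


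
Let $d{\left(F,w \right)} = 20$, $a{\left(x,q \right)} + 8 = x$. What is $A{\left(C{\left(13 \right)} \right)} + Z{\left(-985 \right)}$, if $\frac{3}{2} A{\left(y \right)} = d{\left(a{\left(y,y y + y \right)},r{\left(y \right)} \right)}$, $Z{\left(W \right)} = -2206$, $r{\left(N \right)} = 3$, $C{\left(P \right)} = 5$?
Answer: $- \frac{6578}{3} \approx -2192.7$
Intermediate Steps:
$a{\left(x,q \right)} = -8 + x$
$A{\left(y \right)} = \frac{40}{3}$ ($A{\left(y \right)} = \frac{2}{3} \cdot 20 = \frac{40}{3}$)
$A{\left(C{\left(13 \right)} \right)} + Z{\left(-985 \right)} = \frac{40}{3} - 2206 = - \frac{6578}{3}$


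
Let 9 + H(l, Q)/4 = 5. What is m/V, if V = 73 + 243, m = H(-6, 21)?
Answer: -4/79 ≈ -0.050633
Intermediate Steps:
H(l, Q) = -16 (H(l, Q) = -36 + 4*5 = -36 + 20 = -16)
m = -16
V = 316
m/V = -16/316 = -16*1/316 = -4/79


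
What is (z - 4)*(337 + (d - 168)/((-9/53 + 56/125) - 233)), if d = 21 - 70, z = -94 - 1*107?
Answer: -106808722595/1541782 ≈ -69276.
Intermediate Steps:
z = -201 (z = -94 - 107 = -201)
d = -49
(z - 4)*(337 + (d - 168)/((-9/53 + 56/125) - 233)) = (-201 - 4)*(337 + (-49 - 168)/((-9/53 + 56/125) - 233)) = -205*(337 - 217/((-9*1/53 + 56*(1/125)) - 233)) = -205*(337 - 217/((-9/53 + 56/125) - 233)) = -205*(337 - 217/(1843/6625 - 233)) = -205*(337 - 217/(-1541782/6625)) = -205*(337 - 217*(-6625/1541782)) = -205*(337 + 1437625/1541782) = -205*521018159/1541782 = -106808722595/1541782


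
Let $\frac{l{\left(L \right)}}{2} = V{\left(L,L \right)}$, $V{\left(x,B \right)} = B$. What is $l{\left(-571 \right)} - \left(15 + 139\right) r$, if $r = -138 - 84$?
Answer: $33046$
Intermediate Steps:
$l{\left(L \right)} = 2 L$
$r = -222$
$l{\left(-571 \right)} - \left(15 + 139\right) r = 2 \left(-571\right) - \left(15 + 139\right) \left(-222\right) = -1142 - 154 \left(-222\right) = -1142 - -34188 = -1142 + 34188 = 33046$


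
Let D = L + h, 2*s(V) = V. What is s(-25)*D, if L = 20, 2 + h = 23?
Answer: -1025/2 ≈ -512.50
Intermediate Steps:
h = 21 (h = -2 + 23 = 21)
s(V) = V/2
D = 41 (D = 20 + 21 = 41)
s(-25)*D = ((1/2)*(-25))*41 = -25/2*41 = -1025/2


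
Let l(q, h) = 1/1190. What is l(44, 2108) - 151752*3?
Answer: -541754639/1190 ≈ -4.5526e+5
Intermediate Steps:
l(q, h) = 1/1190
l(44, 2108) - 151752*3 = 1/1190 - 151752*3 = 1/1190 - 455256 = -541754639/1190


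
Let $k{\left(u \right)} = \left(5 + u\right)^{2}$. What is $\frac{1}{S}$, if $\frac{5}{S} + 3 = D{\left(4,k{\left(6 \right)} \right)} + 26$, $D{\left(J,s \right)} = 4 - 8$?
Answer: $\frac{19}{5} \approx 3.8$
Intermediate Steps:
$D{\left(J,s \right)} = -4$
$S = \frac{5}{19}$ ($S = \frac{5}{-3 + \left(-4 + 26\right)} = \frac{5}{-3 + 22} = \frac{5}{19} \approx 0.26316$)
$\frac{1}{S} = \frac{1}{\frac{5}{19}} = \frac{19}{5}$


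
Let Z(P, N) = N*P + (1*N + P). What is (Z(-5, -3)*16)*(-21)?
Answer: -2352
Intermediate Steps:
Z(P, N) = N + P + N*P (Z(P, N) = N*P + (N + P) = N + P + N*P)
(Z(-5, -3)*16)*(-21) = ((-3 - 5 - 3*(-5))*16)*(-21) = ((-3 - 5 + 15)*16)*(-21) = (7*16)*(-21) = 112*(-21) = -2352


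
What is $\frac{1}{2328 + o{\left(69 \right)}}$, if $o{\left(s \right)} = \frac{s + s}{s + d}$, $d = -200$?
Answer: $\frac{131}{304830} \approx 0.00042975$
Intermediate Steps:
$o{\left(s \right)} = \frac{2 s}{-200 + s}$ ($o{\left(s \right)} = \frac{s + s}{s - 200} = \frac{2 s}{-200 + s}$)
$\frac{1}{2328 + o{\left(69 \right)}} = \frac{1}{2328 + 2 \cdot 69 \frac{1}{-200 + 69}} = \frac{1}{2328 + 2 \cdot 69 \frac{1}{-131}} = \frac{1}{2328 + 2 \cdot 69 \left(- \frac{1}{131}\right)} = \frac{1}{2328 - \frac{138}{131}} = \frac{1}{\frac{304830}{131}} = \frac{131}{304830}$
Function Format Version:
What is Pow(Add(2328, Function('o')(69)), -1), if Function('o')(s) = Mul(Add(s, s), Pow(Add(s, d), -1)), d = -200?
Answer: Rational(131, 304830) ≈ 0.00042975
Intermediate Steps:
Function('o')(s) = Mul(2, s, Pow(Add(-200, s), -1)) (Function('o')(s) = Mul(Add(s, s), Pow(Add(s, -200), -1)) = Mul(Mul(2, s), Pow(Add(-200, s), -1)) = Mul(2, s, Pow(Add(-200, s), -1)))
Pow(Add(2328, Function('o')(69)), -1) = Pow(Add(2328, Mul(2, 69, Pow(Add(-200, 69), -1))), -1) = Pow(Add(2328, Mul(2, 69, Pow(-131, -1))), -1) = Pow(Add(2328, Mul(2, 69, Rational(-1, 131))), -1) = Pow(Add(2328, Rational(-138, 131)), -1) = Pow(Rational(304830, 131), -1) = Rational(131, 304830)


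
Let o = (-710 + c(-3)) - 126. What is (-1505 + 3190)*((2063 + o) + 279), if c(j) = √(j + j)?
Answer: 2537610 + 1685*I*√6 ≈ 2.5376e+6 + 4127.4*I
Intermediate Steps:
c(j) = √2*√j (c(j) = √(2*j) = √2*√j)
o = -836 + I*√6 (o = (-710 + √2*√(-3)) - 126 = (-710 + √2*(I*√3)) - 126 = (-710 + I*√6) - 126 = -836 + I*√6 ≈ -836.0 + 2.4495*I)
(-1505 + 3190)*((2063 + o) + 279) = (-1505 + 3190)*((2063 + (-836 + I*√6)) + 279) = 1685*((1227 + I*√6) + 279) = 1685*(1506 + I*√6) = 2537610 + 1685*I*√6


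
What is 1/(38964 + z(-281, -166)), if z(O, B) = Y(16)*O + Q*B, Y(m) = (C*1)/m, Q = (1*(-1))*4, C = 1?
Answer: 16/633767 ≈ 2.5246e-5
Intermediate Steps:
Q = -4 (Q = -1*4 = -4)
Y(m) = 1/m (Y(m) = (1*1)/m = 1/m)
z(O, B) = -4*B + O/16 (z(O, B) = O/16 - 4*B = -4*B + O/16)
1/(38964 + z(-281, -166)) = 1/(38964 + (-4*(-166) + (1/16)*(-281))) = 1/(38964 + (664 - 281/16)) = 1/(38964 + 10343/16) = 1/(633767/16) = 16/633767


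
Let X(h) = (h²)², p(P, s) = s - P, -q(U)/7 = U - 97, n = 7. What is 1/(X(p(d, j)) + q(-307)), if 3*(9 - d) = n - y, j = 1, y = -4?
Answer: 81/257629 ≈ 0.00031441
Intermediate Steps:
d = 16/3 (d = 9 - (7 - 1*(-4))/3 = 9 - (7 + 4)/3 = 9 - ⅓*11 = 9 - 11/3 = 16/3 ≈ 5.3333)
q(U) = 679 - 7*U (q(U) = -7*(U - 97) = -7*(-97 + U) = 679 - 7*U)
X(h) = h⁴
1/(X(p(d, j)) + q(-307)) = 1/((1 - 1*16/3)⁴ + (679 - 7*(-307))) = 1/((1 - 16/3)⁴ + (679 + 2149)) = 1/((-13/3)⁴ + 2828) = 1/(28561/81 + 2828) = 1/(257629/81) = 81/257629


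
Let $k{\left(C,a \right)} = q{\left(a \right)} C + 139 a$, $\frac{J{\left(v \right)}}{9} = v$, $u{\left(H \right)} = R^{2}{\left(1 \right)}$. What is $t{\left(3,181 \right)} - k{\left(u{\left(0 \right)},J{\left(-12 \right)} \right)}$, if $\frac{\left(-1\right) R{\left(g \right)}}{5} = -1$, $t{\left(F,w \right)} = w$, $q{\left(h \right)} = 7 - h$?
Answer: $12318$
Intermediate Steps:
$R{\left(g \right)} = 5$ ($R{\left(g \right)} = \left(-5\right) \left(-1\right) = 5$)
$u{\left(H \right)} = 25$ ($u{\left(H \right)} = 5^{2} = 25$)
$J{\left(v \right)} = 9 v$
$k{\left(C,a \right)} = 139 a + C \left(7 - a\right)$ ($k{\left(C,a \right)} = \left(7 - a\right) C + 139 a = C \left(7 - a\right) + 139 a = 139 a + C \left(7 - a\right)$)
$t{\left(3,181 \right)} - k{\left(u{\left(0 \right)},J{\left(-12 \right)} \right)} = 181 - \left(139 \cdot 9 \left(-12\right) - 25 \left(-7 + 9 \left(-12\right)\right)\right) = 181 - \left(139 \left(-108\right) - 25 \left(-7 - 108\right)\right) = 181 - \left(-15012 - 25 \left(-115\right)\right) = 181 - \left(-15012 + 2875\right) = 181 - -12137 = 181 + 12137 = 12318$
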